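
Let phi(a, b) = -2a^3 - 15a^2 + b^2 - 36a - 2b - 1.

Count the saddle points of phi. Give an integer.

1

phi separates as a function of a plus a function of b, so ∇phi=0 decouples.
∂phi/∂a = -6(a + 2)(a + 3) = 0 at a ∈ {-3, -2}; ∂phi/∂b = 2(b - 1) = 0 at b ∈ {1}.
The Hessian is diagonal: diag(phi_aa, phi_bb). Second derivatives: phi_aa(-3)=6, phi_aa(-2)=-6; phi_bb(1)=2.
Saddle points occur where the two diagonal entries have opposite signs: (-2, 1). Count: 1.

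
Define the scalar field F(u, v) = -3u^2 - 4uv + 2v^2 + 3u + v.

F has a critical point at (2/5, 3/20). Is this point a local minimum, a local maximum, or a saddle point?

saddle point

The Hessian of F is constant: H = [[-6, -4], [-4, 4]].
det(H) = (-6)·4 − (-4)² = -40.
Since det(H) < 0, H is indefinite and the critical point is a saddle point.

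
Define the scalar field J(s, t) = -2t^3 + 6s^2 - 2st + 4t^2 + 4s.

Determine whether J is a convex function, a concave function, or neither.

The term -2t^3 is cubic, so the Hessian is not constant.
∂²J/∂t² = -12t + 8, which takes both signs as t varies (negative for sufficiently large t). A diagonal entry of the Hessian changing sign means the Hessian is neither positive- nor negative-semidefinite on all of R^2.

neither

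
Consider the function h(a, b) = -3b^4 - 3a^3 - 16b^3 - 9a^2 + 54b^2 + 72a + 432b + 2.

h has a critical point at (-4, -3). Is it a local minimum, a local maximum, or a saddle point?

local minimum

The mixed partial ∂²h/∂a∂b is 0, so the Hessian at any point is diag(h_aa, h_bb) = diag(-18(a + 1), 12(-3b^2 - 8b + 9)).
At (-4, -3): H = diag(54, 72).
Both eigenvalues are positive, so H is positive definite: a local minimum.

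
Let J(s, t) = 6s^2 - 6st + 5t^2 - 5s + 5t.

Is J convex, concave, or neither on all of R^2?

convex

J is quadratic, so its Hessian is the constant matrix H = [[12, -6], [-6, 10]].
det(H) = 84, tr(H) = 22.
det(H) > 0 and tr(H) > 0, so H is positive definite everywhere: convex.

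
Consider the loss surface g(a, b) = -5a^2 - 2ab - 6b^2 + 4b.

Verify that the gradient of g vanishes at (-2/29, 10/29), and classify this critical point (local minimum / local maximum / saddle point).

∇g = (-10a - 2b, -2a - 12b + 4); substituting (-2/29, 10/29) gives ∇g = (0, 0), so (-2/29, 10/29) is indeed a critical point.
The Hessian of g is constant: H = [[-10, -2], [-2, -12]].
det(H) = (-10)·(-12) − (-2)² = 116.
det(H) > 0 and tr(H) = -22 < 0, so H is negative definite and the point is a local maximum.

local maximum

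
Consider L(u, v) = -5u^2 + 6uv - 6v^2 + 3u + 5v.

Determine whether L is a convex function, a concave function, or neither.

concave

L is quadratic, so its Hessian is the constant matrix H = [[-10, 6], [6, -12]].
det(H) = 84, tr(H) = -22.
det(H) > 0 and tr(H) < 0, so H is negative definite everywhere: concave.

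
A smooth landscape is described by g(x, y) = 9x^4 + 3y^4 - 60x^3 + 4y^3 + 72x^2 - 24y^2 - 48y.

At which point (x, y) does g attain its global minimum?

g(x,y) separates as P(x) + Q(y), so its minimum is min P + min Q.
P'(x) = 36x(x - 4)(x - 1) vanishes at x ∈ {0, 1, 4}; Q'(y) = 12(y - 2)(y + 1)(y + 2) vanishes at y ∈ {-2, -1, 2}.
Local minima of P (where P''>0): P(0)=0, P(4)=-384. Local minima of Q: Q(-2)=16, Q(2)=-112.
So the global minimum of g is P(4) + Q(2) = -384 − 112 = -496, attained at (4, 2).

(4, 2)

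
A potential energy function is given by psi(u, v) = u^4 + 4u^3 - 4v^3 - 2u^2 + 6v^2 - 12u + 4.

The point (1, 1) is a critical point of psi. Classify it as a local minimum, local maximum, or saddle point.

saddle point

The mixed partial ∂²psi/∂u∂v is 0, so the Hessian at any point is diag(psi_uu, psi_vv) = diag(4(3u^2 + 6u - 1), 12(-2v + 1)).
At (1, 1): H = diag(32, -12).
The eigenvalues have opposite signs, so H is indefinite: a saddle point.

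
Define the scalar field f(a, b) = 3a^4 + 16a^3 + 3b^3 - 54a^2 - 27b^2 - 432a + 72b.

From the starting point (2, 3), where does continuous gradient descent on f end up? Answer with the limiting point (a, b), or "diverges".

(3, 4)

f is separable, so gradient descent decouples: a follows -∂f/∂a, b follows -∂f/∂b.
∂f/∂a = 12(a - 3)(a + 3)(a + 4); at a=2 this is -360, so a increases.
∂f/∂b = 9(b - 4)(b - 2); at b=3 this is -9, so b increases.
a converges to its nearest critical value 3 (a local min of the a-part); b converges to 4. The iterate converges to (3, 4).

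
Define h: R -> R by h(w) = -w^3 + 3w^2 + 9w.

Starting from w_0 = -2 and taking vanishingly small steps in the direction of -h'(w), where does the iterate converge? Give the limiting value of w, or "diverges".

-1

h'(w) = -3(w - 3)(w + 1), so h'(-2) = -15.
Gradient descent moves in the -h' direction, i.e. w is increasing.
The nearest critical point in that direction is w = -1, where h'' = 12 > 0 (a local minimum). The iterate converges there.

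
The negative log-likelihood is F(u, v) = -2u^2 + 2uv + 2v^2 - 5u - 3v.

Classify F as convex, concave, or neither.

neither

F is quadratic, so its Hessian is the constant matrix H = [[-4, 2], [2, 4]].
det(H) = -20, tr(H) = 0.
det(H) < 0, so H is indefinite: neither convex nor concave.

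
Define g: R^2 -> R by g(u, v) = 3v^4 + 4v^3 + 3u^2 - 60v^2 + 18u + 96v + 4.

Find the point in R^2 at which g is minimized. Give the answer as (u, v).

(-3, -4)

g(u,v) separates as P(u) + Q(v) + 4, so its minimum is min P + min Q + 4.
P'(u) = 6u + 18 vanishes at u ∈ {-3}; Q'(v) = 12(v - 2)(v - 1)(v + 4) vanishes at v ∈ {-4, 1, 2}.
Local minima of P (where P''>0): P(-3)=-27. Local minima of Q: Q(-4)=-832, Q(2)=32.
So the global minimum of g is P(-3) + Q(-4) + 4 = -27 − 832 + 4 = -855, attained at (-3, -4).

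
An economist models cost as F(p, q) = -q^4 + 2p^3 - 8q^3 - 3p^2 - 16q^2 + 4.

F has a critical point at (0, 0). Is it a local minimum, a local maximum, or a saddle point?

The mixed partial ∂²F/∂p∂q is 0, so the Hessian at any point is diag(F_pp, F_qq) = diag(6(2p - 1), -4(3q^2 + 12q + 8)).
At (0, 0): H = diag(-6, -32).
Both eigenvalues are negative, so H is negative definite: a local maximum.

local maximum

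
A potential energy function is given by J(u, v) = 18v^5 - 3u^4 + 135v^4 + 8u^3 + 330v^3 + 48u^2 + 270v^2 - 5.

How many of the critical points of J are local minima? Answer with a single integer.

2

J separates as a function of u plus a function of v, so ∇J=0 decouples.
∂J/∂u = -12u(u - 4)(u + 2) = 0 at u ∈ {-2, 0, 4}; ∂J/∂v = 90v(v + 1)(v + 2)(v + 3) = 0 at v ∈ {-3, -2, -1, 0}.
The Hessian is diagonal: diag(J_uu, J_vv). Second derivatives: J_uu(-2)=-144, J_uu(0)=96, J_uu(4)=-288; J_vv(-3)=-540, J_vv(-2)=180, J_vv(-1)=-180, J_vv(0)=540.
Local minima occur where both diagonal entries positive: (0, -2), (0, 0). Count: 2.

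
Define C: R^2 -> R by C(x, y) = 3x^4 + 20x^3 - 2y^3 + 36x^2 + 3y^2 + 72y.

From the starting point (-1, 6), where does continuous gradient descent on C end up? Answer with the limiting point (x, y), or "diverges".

C is separable, so gradient descent decouples: x follows -∂C/∂x, y follows -∂C/∂y.
∂C/∂x = 12x(x + 2)(x + 3); at x=-1 this is -24, so x increases.
∂C/∂y = -6(y - 4)(y + 3); at y=6 this is -108, so y increases.
The y-coordinate has no critical point in that direction and runs off to infinity.

diverges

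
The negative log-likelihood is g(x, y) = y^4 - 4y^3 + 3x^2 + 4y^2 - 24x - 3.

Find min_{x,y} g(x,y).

g(x,y) separates as P(x) + Q(y) − 3, so its minimum is min P + min Q − 3.
P'(x) = 6x - 24 vanishes at x ∈ {4}; Q'(y) = 4y(y - 2)(y - 1) vanishes at y ∈ {0, 1, 2}.
Local minima of P (where P''>0): P(4)=-48. Local minima of Q: Q(0)=0, Q(2)=0.
So the global minimum of g is P(4) + Q(0) − 3 = -48 + 0 − 3 = -51, attained at (4, 0).

-51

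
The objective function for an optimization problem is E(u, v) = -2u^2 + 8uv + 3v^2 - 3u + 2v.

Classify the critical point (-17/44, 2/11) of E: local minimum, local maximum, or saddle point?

saddle point

The Hessian of E is constant: H = [[-4, 8], [8, 6]].
det(H) = (-4)·6 − 8² = -88.
Since det(H) < 0, H is indefinite and the critical point is a saddle point.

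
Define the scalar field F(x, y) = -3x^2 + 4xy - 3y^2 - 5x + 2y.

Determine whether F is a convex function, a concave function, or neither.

F is quadratic, so its Hessian is the constant matrix H = [[-6, 4], [4, -6]].
det(H) = 20, tr(H) = -12.
det(H) > 0 and tr(H) < 0, so H is negative definite everywhere: concave.

concave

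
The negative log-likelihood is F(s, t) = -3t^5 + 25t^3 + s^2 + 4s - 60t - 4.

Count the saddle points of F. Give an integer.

F separates as a function of s plus a function of t, so ∇F=0 decouples.
∂F/∂s = 2(s + 2) = 0 at s ∈ {-2}; ∂F/∂t = -15(t - 2)(t - 1)(t + 1)(t + 2) = 0 at t ∈ {-2, -1, 1, 2}.
The Hessian is diagonal: diag(F_ss, F_tt). Second derivatives: F_ss(-2)=2; F_tt(-2)=180, F_tt(-1)=-90, F_tt(1)=90, F_tt(2)=-180.
Saddle points occur where the two diagonal entries have opposite signs: (-2, -1), (-2, 2). Count: 2.

2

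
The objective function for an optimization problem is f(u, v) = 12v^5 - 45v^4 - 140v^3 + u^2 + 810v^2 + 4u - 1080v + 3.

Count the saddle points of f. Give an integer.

f separates as a function of u plus a function of v, so ∇f=0 decouples.
∂f/∂u = 2(u + 2) = 0 at u ∈ {-2}; ∂f/∂v = 60(v - 3)(v - 2)(v - 1)(v + 3) = 0 at v ∈ {-3, 1, 2, 3}.
The Hessian is diagonal: diag(f_uu, f_vv). Second derivatives: f_uu(-2)=2; f_vv(-3)=-7200, f_vv(1)=480, f_vv(2)=-300, f_vv(3)=720.
Saddle points occur where the two diagonal entries have opposite signs: (-2, -3), (-2, 2). Count: 2.

2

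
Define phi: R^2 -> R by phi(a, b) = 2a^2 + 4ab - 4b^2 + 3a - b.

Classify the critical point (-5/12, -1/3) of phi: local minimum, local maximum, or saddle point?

The Hessian of phi is constant: H = [[4, 4], [4, -8]].
det(H) = 4·(-8) − 4² = -48.
Since det(H) < 0, H is indefinite and the critical point is a saddle point.

saddle point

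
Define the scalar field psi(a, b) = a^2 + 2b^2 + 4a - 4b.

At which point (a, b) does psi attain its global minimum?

(-2, 1)

psi(a,b) separates as P(a) + Q(b), so its minimum is min P + min Q.
P'(a) = 2a + 4 vanishes at a ∈ {-2}; Q'(b) = 4b - 4 vanishes at b ∈ {1}.
Local minima of P (where P''>0): P(-2)=-4. Local minima of Q: Q(1)=-2.
So the global minimum of psi is P(-2) + Q(1) = -4 − 2 = -6, attained at (-2, 1).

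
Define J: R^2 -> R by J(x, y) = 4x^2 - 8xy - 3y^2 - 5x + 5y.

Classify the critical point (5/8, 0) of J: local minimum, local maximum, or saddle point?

The Hessian of J is constant: H = [[8, -8], [-8, -6]].
det(H) = 8·(-6) − (-8)² = -112.
Since det(H) < 0, H is indefinite and the critical point is a saddle point.

saddle point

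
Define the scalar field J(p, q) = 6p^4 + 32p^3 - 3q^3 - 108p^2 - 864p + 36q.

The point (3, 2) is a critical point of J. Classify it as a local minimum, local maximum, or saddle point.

saddle point

The mixed partial ∂²J/∂p∂q is 0, so the Hessian at any point is diag(J_pp, J_qq) = diag(24(3p^2 + 8p - 9), -18q).
At (3, 2): H = diag(1008, -36).
The eigenvalues have opposite signs, so H is indefinite: a saddle point.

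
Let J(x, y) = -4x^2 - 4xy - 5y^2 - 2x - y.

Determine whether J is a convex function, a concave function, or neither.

J is quadratic, so its Hessian is the constant matrix H = [[-8, -4], [-4, -10]].
det(H) = 64, tr(H) = -18.
det(H) > 0 and tr(H) < 0, so H is negative definite everywhere: concave.

concave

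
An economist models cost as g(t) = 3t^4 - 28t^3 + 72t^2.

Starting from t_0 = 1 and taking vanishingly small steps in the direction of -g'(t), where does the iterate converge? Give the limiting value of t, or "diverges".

g'(t) = 12t(t - 4)(t - 3), so g'(1) = 72.
Gradient descent moves in the -g' direction, i.e. t is decreasing.
The nearest critical point in that direction is t = 0, where g'' = 144 > 0 (a local minimum). The iterate converges there.

0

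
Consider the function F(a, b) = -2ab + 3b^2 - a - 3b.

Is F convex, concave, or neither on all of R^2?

neither

F is quadratic, so its Hessian is the constant matrix H = [[0, -2], [-2, 6]].
det(H) = -4, tr(H) = 6.
det(H) < 0, so H is indefinite: neither convex nor concave.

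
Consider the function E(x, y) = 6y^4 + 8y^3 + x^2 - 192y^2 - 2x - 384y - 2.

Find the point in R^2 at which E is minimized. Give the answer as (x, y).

(1, 4)

E(x,y) separates as P(x) + Q(y) − 2, so its minimum is min P + min Q − 2.
P'(x) = 2x - 2 vanishes at x ∈ {1}; Q'(y) = 24(y - 4)(y + 1)(y + 4) vanishes at y ∈ {-4, -1, 4}.
Local minima of P (where P''>0): P(1)=-1. Local minima of Q: Q(-4)=-512, Q(4)=-2560.
So the global minimum of E is P(1) + Q(4) − 2 = -1 − 2560 − 2 = -2563, attained at (1, 4).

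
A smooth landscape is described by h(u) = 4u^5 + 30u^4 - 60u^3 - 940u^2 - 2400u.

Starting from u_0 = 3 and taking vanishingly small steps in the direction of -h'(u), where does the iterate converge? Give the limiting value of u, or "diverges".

4

h'(u) = 20(u - 4)(u + 2)(u + 3)(u + 5), so h'(3) = -4800.
Gradient descent moves in the -h' direction, i.e. u is increasing.
The nearest critical point in that direction is u = 4, where h'' = 7560 > 0 (a local minimum). The iterate converges there.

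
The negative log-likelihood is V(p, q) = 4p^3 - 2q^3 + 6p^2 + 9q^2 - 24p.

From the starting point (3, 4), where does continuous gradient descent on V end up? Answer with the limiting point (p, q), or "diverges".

V is separable, so gradient descent decouples: p follows -∂V/∂p, q follows -∂V/∂q.
∂V/∂p = 12(p - 1)(p + 2); at p=3 this is 120, so p decreases.
∂V/∂q = -6q(q - 3); at q=4 this is -24, so q increases.
The q-coordinate has no critical point in that direction and runs off to infinity.

diverges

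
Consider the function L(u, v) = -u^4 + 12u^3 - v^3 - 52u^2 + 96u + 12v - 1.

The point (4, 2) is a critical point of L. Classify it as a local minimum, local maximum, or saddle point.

local maximum

The mixed partial ∂²L/∂u∂v is 0, so the Hessian at any point is diag(L_uu, L_vv) = diag(4(-3u^2 + 18u - 26), -6v).
At (4, 2): H = diag(-8, -12).
Both eigenvalues are negative, so H is negative definite: a local maximum.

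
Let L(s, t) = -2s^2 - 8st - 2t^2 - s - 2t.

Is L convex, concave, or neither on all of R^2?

neither

L is quadratic, so its Hessian is the constant matrix H = [[-4, -8], [-8, -4]].
det(H) = -48, tr(H) = -8.
det(H) < 0, so H is indefinite: neither convex nor concave.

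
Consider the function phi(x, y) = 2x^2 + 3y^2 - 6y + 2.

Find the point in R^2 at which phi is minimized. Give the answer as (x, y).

phi(x,y) separates as P(x) + Q(y) + 2, so its minimum is min P + min Q + 2.
P'(x) = 4x vanishes at x ∈ {0}; Q'(y) = 6y - 6 vanishes at y ∈ {1}.
Local minima of P (where P''>0): P(0)=0. Local minima of Q: Q(1)=-3.
So the global minimum of phi is P(0) + Q(1) + 2 = 0 − 3 + 2 = -1, attained at (0, 1).

(0, 1)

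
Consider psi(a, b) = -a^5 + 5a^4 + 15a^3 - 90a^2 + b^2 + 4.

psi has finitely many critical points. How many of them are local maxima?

0

psi separates as a function of a plus a function of b, so ∇psi=0 decouples.
∂psi/∂a = -5a(a - 4)(a - 3)(a + 3) = 0 at a ∈ {-3, 0, 3, 4}; ∂psi/∂b = 2b = 0 at b ∈ {0}.
The Hessian is diagonal: diag(psi_aa, psi_bb). Second derivatives: psi_aa(-3)=630, psi_aa(0)=-180, psi_aa(3)=90, psi_aa(4)=-140; psi_bb(0)=2.
Local maxima occur where both diagonal entries negative: none. Count: 0.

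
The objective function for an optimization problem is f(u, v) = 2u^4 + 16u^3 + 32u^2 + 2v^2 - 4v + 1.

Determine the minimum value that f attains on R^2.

f(u,v) separates as P(u) + Q(v) + 1, so its minimum is min P + min Q + 1.
P'(u) = 8u(u + 2)(u + 4) vanishes at u ∈ {-4, -2, 0}; Q'(v) = 4v - 4 vanishes at v ∈ {1}.
Local minima of P (where P''>0): P(-4)=0, P(0)=0. Local minima of Q: Q(1)=-2.
So the global minimum of f is P(-4) + Q(1) + 1 = 0 − 2 + 1 = -1, attained at (-4, 1).

-1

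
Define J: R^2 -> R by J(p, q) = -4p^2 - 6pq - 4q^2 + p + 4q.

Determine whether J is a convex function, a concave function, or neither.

J is quadratic, so its Hessian is the constant matrix H = [[-8, -6], [-6, -8]].
det(H) = 28, tr(H) = -16.
det(H) > 0 and tr(H) < 0, so H is negative definite everywhere: concave.

concave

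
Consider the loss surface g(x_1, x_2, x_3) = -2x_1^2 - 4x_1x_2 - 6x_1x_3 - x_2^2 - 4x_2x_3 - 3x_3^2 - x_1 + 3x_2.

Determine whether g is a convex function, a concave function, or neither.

g is quadratic, so its Hessian is the constant matrix H = [[-4, -4, -6], [-4, -2, -4], [-6, -4, -6]].
Leading principal minors: -4, -8, -8.
Neither pattern holds ⇒ H is indefinite ⇒ neither convex nor concave.

neither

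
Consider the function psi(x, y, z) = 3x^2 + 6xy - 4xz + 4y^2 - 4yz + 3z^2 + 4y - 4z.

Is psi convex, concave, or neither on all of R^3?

psi is quadratic, so its Hessian is the constant matrix H = [[6, 6, -4], [6, 8, -4], [-4, -4, 6]].
Leading principal minors: 6, 12, 40.
All positive ⇒ H ≻ 0 ⇒ convex.

convex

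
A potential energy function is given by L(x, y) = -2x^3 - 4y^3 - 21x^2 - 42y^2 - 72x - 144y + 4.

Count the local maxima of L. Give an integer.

1

L separates as a function of x plus a function of y, so ∇L=0 decouples.
∂L/∂x = -6(x + 3)(x + 4) = 0 at x ∈ {-4, -3}; ∂L/∂y = -12(y + 3)(y + 4) = 0 at y ∈ {-4, -3}.
The Hessian is diagonal: diag(L_xx, L_yy). Second derivatives: L_xx(-4)=6, L_xx(-3)=-6; L_yy(-4)=12, L_yy(-3)=-12.
Local maxima occur where both diagonal entries negative: (-3, -3). Count: 1.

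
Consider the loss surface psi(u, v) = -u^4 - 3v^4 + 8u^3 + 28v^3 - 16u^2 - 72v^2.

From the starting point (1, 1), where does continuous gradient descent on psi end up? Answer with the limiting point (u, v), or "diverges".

(2, 3)

psi is separable, so gradient descent decouples: u follows -∂psi/∂u, v follows -∂psi/∂v.
∂psi/∂u = -4u(u - 4)(u - 2); at u=1 this is -12, so u increases.
∂psi/∂v = -12v(v - 4)(v - 3); at v=1 this is -72, so v increases.
u converges to its nearest critical value 2 (a local min of the u-part); v converges to 3. The iterate converges to (2, 3).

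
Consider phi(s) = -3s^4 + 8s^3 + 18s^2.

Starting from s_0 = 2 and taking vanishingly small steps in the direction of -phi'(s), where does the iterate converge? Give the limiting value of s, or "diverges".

phi'(s) = -12s(s - 3)(s + 1), so phi'(2) = 72.
Gradient descent moves in the -phi' direction, i.e. s is decreasing.
The nearest critical point in that direction is s = 0, where phi'' = 36 > 0 (a local minimum). The iterate converges there.

0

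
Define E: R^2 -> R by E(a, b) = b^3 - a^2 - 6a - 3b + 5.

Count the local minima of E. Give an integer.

E separates as a function of a plus a function of b, so ∇E=0 decouples.
∂E/∂a = -2(a + 3) = 0 at a ∈ {-3}; ∂E/∂b = 3(b - 1)(b + 1) = 0 at b ∈ {-1, 1}.
The Hessian is diagonal: diag(E_aa, E_bb). Second derivatives: E_aa(-3)=-2; E_bb(-1)=-6, E_bb(1)=6.
Local minima occur where both diagonal entries positive: none. Count: 0.

0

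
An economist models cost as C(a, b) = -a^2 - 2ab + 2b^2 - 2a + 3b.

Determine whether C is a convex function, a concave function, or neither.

neither

C is quadratic, so its Hessian is the constant matrix H = [[-2, -2], [-2, 4]].
det(H) = -12, tr(H) = 2.
det(H) < 0, so H is indefinite: neither convex nor concave.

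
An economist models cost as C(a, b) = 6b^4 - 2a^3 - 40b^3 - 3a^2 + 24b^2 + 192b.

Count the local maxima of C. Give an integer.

C separates as a function of a plus a function of b, so ∇C=0 decouples.
∂C/∂a = -6a(a + 1) = 0 at a ∈ {-1, 0}; ∂C/∂b = 24(b - 4)(b - 2)(b + 1) = 0 at b ∈ {-1, 2, 4}.
The Hessian is diagonal: diag(C_aa, C_bb). Second derivatives: C_aa(-1)=6, C_aa(0)=-6; C_bb(-1)=360, C_bb(2)=-144, C_bb(4)=240.
Local maxima occur where both diagonal entries negative: (0, 2). Count: 1.

1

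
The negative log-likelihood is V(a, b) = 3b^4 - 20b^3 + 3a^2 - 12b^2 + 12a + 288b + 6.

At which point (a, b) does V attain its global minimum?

V(a,b) separates as P(a) + Q(b) + 6, so its minimum is min P + min Q + 6.
P'(a) = 6a + 12 vanishes at a ∈ {-2}; Q'(b) = 12(b - 4)(b - 3)(b + 2) vanishes at b ∈ {-2, 3, 4}.
Local minima of P (where P''>0): P(-2)=-12. Local minima of Q: Q(-2)=-416, Q(4)=448.
So the global minimum of V is P(-2) + Q(-2) + 6 = -12 − 416 + 6 = -422, attained at (-2, -2).

(-2, -2)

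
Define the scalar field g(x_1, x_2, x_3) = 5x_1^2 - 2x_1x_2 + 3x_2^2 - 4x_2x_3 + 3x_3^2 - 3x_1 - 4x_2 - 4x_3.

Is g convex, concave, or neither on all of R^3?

convex

g is quadratic, so its Hessian is the constant matrix H = [[10, -2, 0], [-2, 6, -4], [0, -4, 6]].
Leading principal minors: 10, 56, 176.
All positive ⇒ H ≻ 0 ⇒ convex.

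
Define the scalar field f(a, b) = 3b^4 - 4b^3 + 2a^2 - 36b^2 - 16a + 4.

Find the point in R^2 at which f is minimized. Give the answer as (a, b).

f(a,b) separates as P(a) + Q(b) + 4, so its minimum is min P + min Q + 4.
P'(a) = 4a - 16 vanishes at a ∈ {4}; Q'(b) = 12b(b - 3)(b + 2) vanishes at b ∈ {-2, 0, 3}.
Local minima of P (where P''>0): P(4)=-32. Local minima of Q: Q(-2)=-64, Q(3)=-189.
So the global minimum of f is P(4) + Q(3) + 4 = -32 − 189 + 4 = -217, attained at (4, 3).

(4, 3)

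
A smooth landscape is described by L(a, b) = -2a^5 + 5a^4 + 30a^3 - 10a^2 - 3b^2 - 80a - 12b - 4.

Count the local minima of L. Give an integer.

0

L separates as a function of a plus a function of b, so ∇L=0 decouples.
∂L/∂a = -10(a - 4)(a - 1)(a + 1)(a + 2) = 0 at a ∈ {-2, -1, 1, 4}; ∂L/∂b = -6(b + 2) = 0 at b ∈ {-2}.
The Hessian is diagonal: diag(L_aa, L_bb). Second derivatives: L_aa(-2)=180, L_aa(-1)=-100, L_aa(1)=180, L_aa(4)=-900; L_bb(-2)=-6.
Local minima occur where both diagonal entries positive: none. Count: 0.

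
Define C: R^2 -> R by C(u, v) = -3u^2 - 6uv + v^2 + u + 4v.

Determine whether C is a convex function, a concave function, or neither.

C is quadratic, so its Hessian is the constant matrix H = [[-6, -6], [-6, 2]].
det(H) = -48, tr(H) = -4.
det(H) < 0, so H is indefinite: neither convex nor concave.

neither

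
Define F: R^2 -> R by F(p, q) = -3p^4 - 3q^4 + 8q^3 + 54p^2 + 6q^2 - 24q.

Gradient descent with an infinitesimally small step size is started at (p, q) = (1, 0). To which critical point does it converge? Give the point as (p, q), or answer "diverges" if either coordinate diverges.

(0, 1)

F is separable, so gradient descent decouples: p follows -∂F/∂p, q follows -∂F/∂q.
∂F/∂p = -12p(p - 3)(p + 3); at p=1 this is 96, so p decreases.
∂F/∂q = -12(q - 2)(q - 1)(q + 1); at q=0 this is -24, so q increases.
p converges to its nearest critical value 0 (a local min of the p-part); q converges to 1. The iterate converges to (0, 1).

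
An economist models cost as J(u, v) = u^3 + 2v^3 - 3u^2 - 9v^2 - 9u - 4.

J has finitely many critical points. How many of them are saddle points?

J separates as a function of u plus a function of v, so ∇J=0 decouples.
∂J/∂u = 3(u - 3)(u + 1) = 0 at u ∈ {-1, 3}; ∂J/∂v = 6v(v - 3) = 0 at v ∈ {0, 3}.
The Hessian is diagonal: diag(J_uu, J_vv). Second derivatives: J_uu(-1)=-12, J_uu(3)=12; J_vv(0)=-18, J_vv(3)=18.
Saddle points occur where the two diagonal entries have opposite signs: (-1, 3), (3, 0). Count: 2.

2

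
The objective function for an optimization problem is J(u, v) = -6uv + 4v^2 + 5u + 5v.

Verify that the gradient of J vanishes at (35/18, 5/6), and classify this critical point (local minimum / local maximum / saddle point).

∇J = (-6v + 5, -6u + 8v + 5); substituting (35/18, 5/6) gives ∇J = (0, 0), so (35/18, 5/6) is indeed a critical point.
The Hessian of J is constant: H = [[0, -6], [-6, 8]].
det(H) = 0·8 − (-6)² = -36.
Since det(H) < 0, H is indefinite and the critical point is a saddle point.

saddle point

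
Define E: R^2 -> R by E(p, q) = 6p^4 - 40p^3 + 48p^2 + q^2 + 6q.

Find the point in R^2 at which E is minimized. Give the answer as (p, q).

(4, -3)

E(p,q) separates as A(p) + B(q), so its minimum is min A + min B.
A'(p) = 24p(p - 4)(p - 1) vanishes at p ∈ {0, 1, 4}; B'(q) = 2q + 6 vanishes at q ∈ {-3}.
Local minima of A (where A''>0): A(0)=0, A(4)=-256. Local minima of B: B(-3)=-9.
So the global minimum of E is A(4) + B(-3) = -256 − 9 = -265, attained at (4, -3).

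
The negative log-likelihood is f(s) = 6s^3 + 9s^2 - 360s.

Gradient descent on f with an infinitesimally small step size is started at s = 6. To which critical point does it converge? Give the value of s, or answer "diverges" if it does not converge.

4

f'(s) = 18(s - 4)(s + 5), so f'(6) = 396.
Gradient descent moves in the -f' direction, i.e. s is decreasing.
The nearest critical point in that direction is s = 4, where f'' = 162 > 0 (a local minimum). The iterate converges there.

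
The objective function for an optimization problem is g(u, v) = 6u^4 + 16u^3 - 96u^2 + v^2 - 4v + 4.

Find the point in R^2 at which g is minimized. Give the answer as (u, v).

(-4, 2)

g(u,v) separates as P(u) + Q(v) + 4, so its minimum is min P + min Q + 4.
P'(u) = 24u(u - 2)(u + 4) vanishes at u ∈ {-4, 0, 2}; Q'(v) = 2v - 4 vanishes at v ∈ {2}.
Local minima of P (where P''>0): P(-4)=-1024, P(2)=-160. Local minima of Q: Q(2)=-4.
So the global minimum of g is P(-4) + Q(2) + 4 = -1024 − 4 + 4 = -1024, attained at (-4, 2).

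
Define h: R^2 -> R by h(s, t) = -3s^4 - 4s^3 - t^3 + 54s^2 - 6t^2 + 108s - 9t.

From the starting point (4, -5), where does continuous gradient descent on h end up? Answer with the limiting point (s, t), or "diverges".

h is separable, so gradient descent decouples: s follows -∂h/∂s, t follows -∂h/∂t.
∂h/∂s = -12(s - 3)(s + 1)(s + 3); at s=4 this is -420, so s increases.
∂h/∂t = -3(t + 1)(t + 3); at t=-5 this is -24, so t increases.
The s-coordinate has no critical point in that direction and runs off to infinity.

diverges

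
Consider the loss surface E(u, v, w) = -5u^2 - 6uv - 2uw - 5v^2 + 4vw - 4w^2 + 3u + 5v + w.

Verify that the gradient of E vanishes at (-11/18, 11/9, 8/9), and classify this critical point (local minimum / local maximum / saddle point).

∇E = (-10u - 6v - 2w + 3, -6u - 10v + 4w + 5, -2u + 4v - 8w + 1); substituting (-11/18, 11/9, 8/9) gives ∇E = (0, 0, 0), so (-11/18, 11/9, 8/9) is indeed a critical point.
The Hessian is constant: H = [[-10, -6, -2], [-6, -10, 4], [-2, 4, -8]].
Leading principal minors: Δ₁ = -10, Δ₂ = 64, Δ₃ = -216.
The minors alternate sign starting negative (−, +, −), so H is negative definite: a local maximum.

local maximum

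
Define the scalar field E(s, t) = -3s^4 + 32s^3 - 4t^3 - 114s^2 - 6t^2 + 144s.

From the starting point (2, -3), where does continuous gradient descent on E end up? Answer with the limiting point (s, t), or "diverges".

E is separable, so gradient descent decouples: s follows -∂E/∂s, t follows -∂E/∂t.
∂E/∂s = -12(s - 4)(s - 3)(s - 1); at s=2 this is -24, so s increases.
∂E/∂t = -12t(t + 1); at t=-3 this is -72, so t increases.
s converges to its nearest critical value 3 (a local min of the s-part); t converges to -1. The iterate converges to (3, -1).

(3, -1)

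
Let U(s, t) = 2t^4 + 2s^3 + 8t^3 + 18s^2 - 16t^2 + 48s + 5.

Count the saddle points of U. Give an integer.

U separates as a function of s plus a function of t, so ∇U=0 decouples.
∂U/∂s = 6(s + 2)(s + 4) = 0 at s ∈ {-4, -2}; ∂U/∂t = 8t(t - 1)(t + 4) = 0 at t ∈ {-4, 0, 1}.
The Hessian is diagonal: diag(U_ss, U_tt). Second derivatives: U_ss(-4)=-12, U_ss(-2)=12; U_tt(-4)=160, U_tt(0)=-32, U_tt(1)=40.
Saddle points occur where the two diagonal entries have opposite signs: (-4, -4), (-4, 1), (-2, 0). Count: 3.

3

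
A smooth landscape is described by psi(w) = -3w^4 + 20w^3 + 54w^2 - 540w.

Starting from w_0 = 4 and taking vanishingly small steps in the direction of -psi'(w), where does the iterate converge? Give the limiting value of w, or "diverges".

psi'(w) = -12(w - 5)(w - 3)(w + 3), so psi'(4) = 84.
Gradient descent moves in the -psi' direction, i.e. w is decreasing.
The nearest critical point in that direction is w = 3, where psi'' = 144 > 0 (a local minimum). The iterate converges there.

3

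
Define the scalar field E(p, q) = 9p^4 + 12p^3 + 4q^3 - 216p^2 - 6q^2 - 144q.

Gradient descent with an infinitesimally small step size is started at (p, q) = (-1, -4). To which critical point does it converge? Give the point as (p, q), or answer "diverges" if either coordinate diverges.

E is separable, so gradient descent decouples: p follows -∂E/∂p, q follows -∂E/∂q.
∂E/∂p = 36p(p - 3)(p + 4); at p=-1 this is 432, so p decreases.
∂E/∂q = 12(q - 4)(q + 3); at q=-4 this is 96, so q decreases.
The q-coordinate has no critical point in that direction and runs off to infinity.

diverges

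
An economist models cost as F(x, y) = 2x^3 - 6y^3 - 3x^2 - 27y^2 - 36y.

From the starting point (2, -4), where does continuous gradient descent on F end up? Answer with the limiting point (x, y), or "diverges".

F is separable, so gradient descent decouples: x follows -∂F/∂x, y follows -∂F/∂y.
∂F/∂x = 6x(x - 1); at x=2 this is 12, so x decreases.
∂F/∂y = -18(y + 1)(y + 2); at y=-4 this is -108, so y increases.
x converges to its nearest critical value 1 (a local min of the x-part); y converges to -2. The iterate converges to (1, -2).

(1, -2)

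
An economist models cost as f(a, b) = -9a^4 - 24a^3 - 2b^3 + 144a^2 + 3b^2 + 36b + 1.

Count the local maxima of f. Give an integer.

f separates as a function of a plus a function of b, so ∇f=0 decouples.
∂f/∂a = -36a(a - 2)(a + 4) = 0 at a ∈ {-4, 0, 2}; ∂f/∂b = -6(b - 3)(b + 2) = 0 at b ∈ {-2, 3}.
The Hessian is diagonal: diag(f_aa, f_bb). Second derivatives: f_aa(-4)=-864, f_aa(0)=288, f_aa(2)=-432; f_bb(-2)=30, f_bb(3)=-30.
Local maxima occur where both diagonal entries negative: (-4, 3), (2, 3). Count: 2.

2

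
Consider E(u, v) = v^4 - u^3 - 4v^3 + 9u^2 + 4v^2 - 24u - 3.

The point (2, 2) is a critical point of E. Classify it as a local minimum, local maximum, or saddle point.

local minimum

The mixed partial ∂²E/∂u∂v is 0, so the Hessian at any point is diag(E_uu, E_vv) = diag(6(-u + 3), 4(3v^2 - 6v + 2)).
At (2, 2): H = diag(6, 8).
Both eigenvalues are positive, so H is positive definite: a local minimum.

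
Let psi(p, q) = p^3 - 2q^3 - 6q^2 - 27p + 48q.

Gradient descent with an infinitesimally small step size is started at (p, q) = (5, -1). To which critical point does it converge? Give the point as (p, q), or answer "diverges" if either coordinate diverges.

(3, -4)

psi is separable, so gradient descent decouples: p follows -∂psi/∂p, q follows -∂psi/∂q.
∂psi/∂p = 3(p - 3)(p + 3); at p=5 this is 48, so p decreases.
∂psi/∂q = -6(q - 2)(q + 4); at q=-1 this is 54, so q decreases.
p converges to its nearest critical value 3 (a local min of the p-part); q converges to -4. The iterate converges to (3, -4).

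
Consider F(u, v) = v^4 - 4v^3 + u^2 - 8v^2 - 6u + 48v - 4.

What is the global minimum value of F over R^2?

-93

F(u,v) separates as P(u) + Q(v) − 4, so its minimum is min P + min Q − 4.
P'(u) = 2u - 6 vanishes at u ∈ {3}; Q'(v) = 4(v - 3)(v - 2)(v + 2) vanishes at v ∈ {-2, 2, 3}.
Local minima of P (where P''>0): P(3)=-9. Local minima of Q: Q(-2)=-80, Q(3)=45.
So the global minimum of F is P(3) + Q(-2) − 4 = -9 − 80 − 4 = -93, attained at (3, -2).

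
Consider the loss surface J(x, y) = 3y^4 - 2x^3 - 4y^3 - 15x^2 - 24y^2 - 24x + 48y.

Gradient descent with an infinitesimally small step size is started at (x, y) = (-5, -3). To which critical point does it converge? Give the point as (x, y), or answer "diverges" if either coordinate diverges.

J is separable, so gradient descent decouples: x follows -∂J/∂x, y follows -∂J/∂y.
∂J/∂x = -6(x + 1)(x + 4); at x=-5 this is -24, so x increases.
∂J/∂y = 12(y - 2)(y - 1)(y + 2); at y=-3 this is -240, so y increases.
x converges to its nearest critical value -4 (a local min of the x-part); y converges to -2. The iterate converges to (-4, -2).

(-4, -2)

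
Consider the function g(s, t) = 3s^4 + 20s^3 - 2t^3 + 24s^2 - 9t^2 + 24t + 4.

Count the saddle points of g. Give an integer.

g separates as a function of s plus a function of t, so ∇g=0 decouples.
∂g/∂s = 12s(s + 1)(s + 4) = 0 at s ∈ {-4, -1, 0}; ∂g/∂t = -6(t - 1)(t + 4) = 0 at t ∈ {-4, 1}.
The Hessian is diagonal: diag(g_ss, g_tt). Second derivatives: g_ss(-4)=144, g_ss(-1)=-36, g_ss(0)=48; g_tt(-4)=30, g_tt(1)=-30.
Saddle points occur where the two diagonal entries have opposite signs: (-4, 1), (-1, -4), (0, 1). Count: 3.

3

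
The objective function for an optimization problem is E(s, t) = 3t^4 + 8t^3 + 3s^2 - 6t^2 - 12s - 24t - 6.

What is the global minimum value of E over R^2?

-37

E(s,t) separates as P(s) + Q(t) − 6, so its minimum is min P + min Q − 6.
P'(s) = 6s - 12 vanishes at s ∈ {2}; Q'(t) = 12(t - 1)(t + 1)(t + 2) vanishes at t ∈ {-2, -1, 1}.
Local minima of P (where P''>0): P(2)=-12. Local minima of Q: Q(-2)=8, Q(1)=-19.
So the global minimum of E is P(2) + Q(1) − 6 = -12 − 19 − 6 = -37, attained at (2, 1).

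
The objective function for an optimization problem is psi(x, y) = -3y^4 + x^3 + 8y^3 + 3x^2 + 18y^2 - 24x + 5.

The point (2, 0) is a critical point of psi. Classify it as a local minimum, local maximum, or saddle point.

The mixed partial ∂²psi/∂x∂y is 0, so the Hessian at any point is diag(psi_xx, psi_yy) = diag(6(x + 1), 12(-3y^2 + 4y + 3)).
At (2, 0): H = diag(18, 36).
Both eigenvalues are positive, so H is positive definite: a local minimum.

local minimum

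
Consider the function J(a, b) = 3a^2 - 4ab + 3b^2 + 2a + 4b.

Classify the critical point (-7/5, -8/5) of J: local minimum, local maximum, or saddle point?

The Hessian of J is constant: H = [[6, -4], [-4, 6]].
det(H) = 6·6 − (-4)² = 20.
det(H) > 0 and tr(H) = 12 > 0, so H is positive definite and the point is a local minimum.

local minimum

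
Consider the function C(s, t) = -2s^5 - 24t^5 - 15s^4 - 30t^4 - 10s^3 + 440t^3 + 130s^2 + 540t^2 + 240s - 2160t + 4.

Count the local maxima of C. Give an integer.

C separates as a function of s plus a function of t, so ∇C=0 decouples.
∂C/∂s = -10(s - 2)(s + 1)(s + 3)(s + 4) = 0 at s ∈ {-4, -3, -1, 2}; ∂C/∂t = -120(t - 3)(t - 1)(t + 2)(t + 3) = 0 at t ∈ {-3, -2, 1, 3}.
The Hessian is diagonal: diag(C_ss, C_tt). Second derivatives: C_ss(-4)=180, C_ss(-3)=-100, C_ss(-1)=180, C_ss(2)=-900; C_tt(-3)=2880, C_tt(-2)=-1800, C_tt(1)=2880, C_tt(3)=-7200.
Local maxima occur where both diagonal entries negative: (-3, -2), (-3, 3), (2, -2), (2, 3). Count: 4.

4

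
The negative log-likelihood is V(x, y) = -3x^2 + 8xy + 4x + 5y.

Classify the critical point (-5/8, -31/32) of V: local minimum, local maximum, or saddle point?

saddle point

The Hessian of V is constant: H = [[-6, 8], [8, 0]].
det(H) = (-6)·0 − 8² = -64.
Since det(H) < 0, H is indefinite and the critical point is a saddle point.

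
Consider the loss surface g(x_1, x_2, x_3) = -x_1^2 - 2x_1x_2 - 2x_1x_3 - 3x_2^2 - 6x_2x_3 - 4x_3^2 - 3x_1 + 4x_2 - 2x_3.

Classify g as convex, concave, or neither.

concave

g is quadratic, so its Hessian is the constant matrix H = [[-2, -2, -2], [-2, -6, -6], [-2, -6, -8]].
Leading principal minors: -2, 8, -16.
Signs alternate −, +, − ⇒ H ≺ 0 ⇒ concave.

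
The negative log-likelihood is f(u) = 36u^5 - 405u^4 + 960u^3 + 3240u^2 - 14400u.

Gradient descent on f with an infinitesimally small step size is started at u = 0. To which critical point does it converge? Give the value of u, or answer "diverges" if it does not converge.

f'(u) = 180(u - 5)(u - 4)(u - 2)(u + 2), so f'(0) = -14400.
Gradient descent moves in the -f' direction, i.e. u is increasing.
The nearest critical point in that direction is u = 2, where f'' = 4320 > 0 (a local minimum). The iterate converges there.

2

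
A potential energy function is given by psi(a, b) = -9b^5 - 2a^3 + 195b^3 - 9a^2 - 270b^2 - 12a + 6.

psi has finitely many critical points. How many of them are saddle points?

psi separates as a function of a plus a function of b, so ∇psi=0 decouples.
∂psi/∂a = -6(a + 1)(a + 2) = 0 at a ∈ {-2, -1}; ∂psi/∂b = -45b(b - 3)(b - 1)(b + 4) = 0 at b ∈ {-4, 0, 1, 3}.
The Hessian is diagonal: diag(psi_aa, psi_bb). Second derivatives: psi_aa(-2)=6, psi_aa(-1)=-6; psi_bb(-4)=6300, psi_bb(0)=-540, psi_bb(1)=450, psi_bb(3)=-1890.
Saddle points occur where the two diagonal entries have opposite signs: (-2, 0), (-2, 3), (-1, -4), (-1, 1). Count: 4.

4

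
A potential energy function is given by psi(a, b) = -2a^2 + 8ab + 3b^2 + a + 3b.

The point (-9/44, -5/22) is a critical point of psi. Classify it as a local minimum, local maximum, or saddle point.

saddle point

The Hessian of psi is constant: H = [[-4, 8], [8, 6]].
det(H) = (-4)·6 − 8² = -88.
Since det(H) < 0, H is indefinite and the critical point is a saddle point.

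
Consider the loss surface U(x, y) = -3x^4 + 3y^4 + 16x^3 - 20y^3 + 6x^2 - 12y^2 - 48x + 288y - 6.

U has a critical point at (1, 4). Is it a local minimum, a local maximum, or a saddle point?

The mixed partial ∂²U/∂x∂y is 0, so the Hessian at any point is diag(U_xx, U_yy) = diag(12(-3x^2 + 8x + 1), 12(3y^2 - 10y - 2)).
At (1, 4): H = diag(72, 72).
Both eigenvalues are positive, so H is positive definite: a local minimum.

local minimum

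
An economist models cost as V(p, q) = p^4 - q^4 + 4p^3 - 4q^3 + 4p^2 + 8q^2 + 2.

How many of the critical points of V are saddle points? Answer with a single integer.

5

V separates as a function of p plus a function of q, so ∇V=0 decouples.
∂V/∂p = 4p(p + 1)(p + 2) = 0 at p ∈ {-2, -1, 0}; ∂V/∂q = -4q(q - 1)(q + 4) = 0 at q ∈ {-4, 0, 1}.
The Hessian is diagonal: diag(V_pp, V_qq). Second derivatives: V_pp(-2)=8, V_pp(-1)=-4, V_pp(0)=8; V_qq(-4)=-80, V_qq(0)=16, V_qq(1)=-20.
Saddle points occur where the two diagonal entries have opposite signs: (-2, -4), (-2, 1), (-1, 0), (0, -4), (0, 1). Count: 5.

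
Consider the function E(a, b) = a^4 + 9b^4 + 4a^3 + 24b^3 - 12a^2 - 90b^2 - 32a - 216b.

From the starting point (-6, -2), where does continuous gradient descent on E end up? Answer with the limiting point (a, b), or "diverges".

(-4, -3)

E is separable, so gradient descent decouples: a follows -∂E/∂a, b follows -∂E/∂b.
∂E/∂a = 4(a - 2)(a + 1)(a + 4); at a=-6 this is -320, so a increases.
∂E/∂b = 36(b - 2)(b + 1)(b + 3); at b=-2 this is 144, so b decreases.
a converges to its nearest critical value -4 (a local min of the a-part); b converges to -3. The iterate converges to (-4, -3).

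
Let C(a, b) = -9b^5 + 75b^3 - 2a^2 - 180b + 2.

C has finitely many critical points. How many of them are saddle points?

2

C separates as a function of a plus a function of b, so ∇C=0 decouples.
∂C/∂a = -4a = 0 at a ∈ {0}; ∂C/∂b = -45(b - 2)(b - 1)(b + 1)(b + 2) = 0 at b ∈ {-2, -1, 1, 2}.
The Hessian is diagonal: diag(C_aa, C_bb). Second derivatives: C_aa(0)=-4; C_bb(-2)=540, C_bb(-1)=-270, C_bb(1)=270, C_bb(2)=-540.
Saddle points occur where the two diagonal entries have opposite signs: (0, -2), (0, 1). Count: 2.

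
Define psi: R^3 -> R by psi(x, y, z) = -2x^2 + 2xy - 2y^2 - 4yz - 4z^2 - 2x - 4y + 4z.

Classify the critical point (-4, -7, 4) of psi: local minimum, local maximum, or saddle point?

local maximum

The Hessian is constant: H = [[-4, 2, 0], [2, -4, -4], [0, -4, -8]].
Leading principal minors: Δ₁ = -4, Δ₂ = 12, Δ₃ = -32.
The minors alternate sign starting negative (−, +, −), so H is negative definite: a local maximum.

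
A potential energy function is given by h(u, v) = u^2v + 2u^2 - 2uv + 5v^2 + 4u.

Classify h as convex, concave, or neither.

The term u^2v is cubic, so the Hessian is not constant.
∂²h/∂u² = 2v + 4, which takes both signs as v varies (negative for sufficiently negative v). A diagonal entry of the Hessian changing sign means the Hessian is neither positive- nor negative-semidefinite on all of R^2.

neither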